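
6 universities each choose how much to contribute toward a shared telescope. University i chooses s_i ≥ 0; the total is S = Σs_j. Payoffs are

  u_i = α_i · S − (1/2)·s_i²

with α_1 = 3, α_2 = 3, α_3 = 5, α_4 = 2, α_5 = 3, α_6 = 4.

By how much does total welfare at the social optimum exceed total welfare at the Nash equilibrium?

836

University i's FOC: ∂u_i/∂s_i = α_i − s_i = 0, so s_i* = α_i.
NE contributions = (3, 3, 5, 2, 3, 4); S = 20.
W^NE = (Σα)·S − ½Σα_i² = 20² − ½·72 = 364.
Planner sets s_i = Σα_j = 20 for every i, so S^SO = 6·20 = 120.
W^SO = (Σα)·S^SO − ½·6·(Σα)² = (6/2)·20² = 1200.
Deadweight loss = W^SO − W^NE = 836.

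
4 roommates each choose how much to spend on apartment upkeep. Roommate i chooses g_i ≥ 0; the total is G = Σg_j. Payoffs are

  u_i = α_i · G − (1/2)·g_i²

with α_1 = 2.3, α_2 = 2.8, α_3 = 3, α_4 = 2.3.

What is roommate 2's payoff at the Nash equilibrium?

25.2

Roommate i's FOC: ∂u_i/∂g_i = α_i − g_i = 0, so g_i* = α_i.
NE contributions = (2.3, 2.8, 3, 2.3); G = 10.4.
u_2 = α_2·G − ½·(g_2)² = 2.8·10.4 − ½·2.8² = 25.2.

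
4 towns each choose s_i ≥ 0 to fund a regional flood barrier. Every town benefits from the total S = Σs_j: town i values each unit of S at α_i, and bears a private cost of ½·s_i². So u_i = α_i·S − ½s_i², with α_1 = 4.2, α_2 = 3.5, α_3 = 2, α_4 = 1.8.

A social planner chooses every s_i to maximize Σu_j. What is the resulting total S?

Planner FOC: ∂(Σu_j)/∂s_i = (Σα_j) − s_i = 0, so s_i^SO = Σα_j = 11.5 for every i; S^SO = 46.

46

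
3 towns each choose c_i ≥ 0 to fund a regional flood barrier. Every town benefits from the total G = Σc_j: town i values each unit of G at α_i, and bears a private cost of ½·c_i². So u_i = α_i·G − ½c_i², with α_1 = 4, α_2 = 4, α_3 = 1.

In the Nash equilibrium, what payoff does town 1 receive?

28

Town i's FOC: ∂u_i/∂c_i = α_i − c_i = 0, so c_i* = α_i.
NE contributions = (4, 4, 1); G = 9.
u_1 = α_1·G − ½·(c_1)² = 4·9 − ½·4² = 28.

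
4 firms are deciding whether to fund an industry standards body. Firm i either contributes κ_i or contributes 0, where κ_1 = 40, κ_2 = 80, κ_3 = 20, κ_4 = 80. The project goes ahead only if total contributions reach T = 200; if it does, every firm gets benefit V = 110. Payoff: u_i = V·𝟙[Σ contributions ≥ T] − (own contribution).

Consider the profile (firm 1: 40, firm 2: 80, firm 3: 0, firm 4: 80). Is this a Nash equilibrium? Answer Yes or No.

Total = 200 ≥ 200: provided.
Firm 1 (pledges 40, payoff 70): dropping to 0 → total 160, payoff 0. No gain.
Firm 2 (pledges 80, payoff 30): dropping to 0 → total 120, payoff 0. No gain.
Firm 3 (pledges 0, payoff 110): pledging 20 → total 220, payoff 90. No gain.
Firm 4 (pledges 80, payoff 30): dropping to 0 → total 120, payoff 0. No gain.

Yes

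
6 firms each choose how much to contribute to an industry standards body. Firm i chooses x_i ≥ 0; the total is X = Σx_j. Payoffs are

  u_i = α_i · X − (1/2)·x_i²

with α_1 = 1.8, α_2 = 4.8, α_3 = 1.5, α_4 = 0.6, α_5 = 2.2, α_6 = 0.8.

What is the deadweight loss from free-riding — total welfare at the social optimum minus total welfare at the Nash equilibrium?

290.965

Firm i's FOC: ∂u_i/∂x_i = α_i − x_i = 0, so x_i* = α_i.
NE contributions = (1.8, 4.8, 1.5, 0.6, 2.2, 0.8); X = 11.7.
W^NE = (Σα)·X − ½Σα_i² = 11.7² − ½·34.37 = 119.705.
Planner sets x_i = Σα_j = 11.7 for every i, so X^SO = 6·11.7 = 70.2.
W^SO = (Σα)·X^SO − ½·6·(Σα)² = (6/2)·11.7² = 410.67.
Deadweight loss = W^SO − W^NE = 290.965.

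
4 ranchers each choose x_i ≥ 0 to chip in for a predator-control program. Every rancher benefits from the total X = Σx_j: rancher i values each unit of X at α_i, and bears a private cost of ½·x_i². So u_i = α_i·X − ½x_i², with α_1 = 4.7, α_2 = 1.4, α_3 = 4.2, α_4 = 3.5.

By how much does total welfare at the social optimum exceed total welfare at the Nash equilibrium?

217.41

Rancher i's FOC: ∂u_i/∂x_i = α_i − x_i = 0, so x_i* = α_i.
NE contributions = (4.7, 1.4, 4.2, 3.5); X = 13.8.
W^NE = (Σα)·X − ½Σα_i² = 13.8² − ½·53.94 = 163.47.
Planner sets x_i = Σα_j = 13.8 for every i, so X^SO = 4·13.8 = 55.2.
W^SO = (Σα)·X^SO − ½·4·(Σα)² = (4/2)·13.8² = 380.88.
Deadweight loss = W^SO − W^NE = 217.41.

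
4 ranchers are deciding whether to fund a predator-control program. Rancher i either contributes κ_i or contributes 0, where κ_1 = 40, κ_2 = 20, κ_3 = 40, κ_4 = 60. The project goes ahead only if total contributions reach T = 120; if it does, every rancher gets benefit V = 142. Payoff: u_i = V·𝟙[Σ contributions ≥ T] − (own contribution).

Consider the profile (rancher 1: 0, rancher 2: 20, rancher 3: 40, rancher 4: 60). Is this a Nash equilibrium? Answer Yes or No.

Yes

Total = 120 ≥ 120: provided.
Rancher 1 (pledges 0, payoff 142): pledging 40 → total 160, payoff 102. No gain.
Rancher 2 (pledges 20, payoff 122): dropping to 0 → total 100, payoff 0. No gain.
Rancher 3 (pledges 40, payoff 102): dropping to 0 → total 80, payoff 0. No gain.
Rancher 4 (pledges 60, payoff 82): dropping to 0 → total 60, payoff 0. No gain.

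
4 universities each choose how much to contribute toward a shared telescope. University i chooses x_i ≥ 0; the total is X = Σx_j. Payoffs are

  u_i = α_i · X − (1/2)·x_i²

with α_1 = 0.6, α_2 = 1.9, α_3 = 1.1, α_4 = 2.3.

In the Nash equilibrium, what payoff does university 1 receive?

3.36

University i's FOC: ∂u_i/∂x_i = α_i − x_i = 0, so x_i* = α_i.
NE contributions = (0.6, 1.9, 1.1, 2.3); X = 5.9.
u_1 = α_1·X − ½·(x_1)² = 0.6·5.9 − ½·0.6² = 3.36.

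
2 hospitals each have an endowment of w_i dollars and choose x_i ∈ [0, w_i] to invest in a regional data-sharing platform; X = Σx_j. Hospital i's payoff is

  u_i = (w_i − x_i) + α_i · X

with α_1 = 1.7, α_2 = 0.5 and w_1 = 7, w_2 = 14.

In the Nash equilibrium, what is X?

7

∂u_i/∂x_i = α_i − 1, so hospital i contributes w_i if α_i > 1, else 0.
α_i > 1 for i ∈ {1}; NE contributions (7, 0), X = 7.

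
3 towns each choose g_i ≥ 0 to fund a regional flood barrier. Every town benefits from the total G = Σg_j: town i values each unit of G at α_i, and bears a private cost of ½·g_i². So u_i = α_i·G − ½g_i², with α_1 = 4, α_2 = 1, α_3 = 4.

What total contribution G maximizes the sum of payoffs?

27

Planner FOC: ∂(Σu_j)/∂g_i = (Σα_j) − g_i = 0, so g_i^SO = Σα_j = 9 for every i; G^SO = 27.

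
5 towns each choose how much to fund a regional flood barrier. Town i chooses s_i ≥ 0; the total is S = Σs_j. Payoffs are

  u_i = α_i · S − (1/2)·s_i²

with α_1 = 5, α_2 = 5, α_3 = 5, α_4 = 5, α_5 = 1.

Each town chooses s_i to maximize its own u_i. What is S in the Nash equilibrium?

21

Town i's FOC: ∂u_i/∂s_i = α_i − s_i = 0, so s_i* = α_i.
NE contributions = (5, 5, 5, 5, 1); S = 21.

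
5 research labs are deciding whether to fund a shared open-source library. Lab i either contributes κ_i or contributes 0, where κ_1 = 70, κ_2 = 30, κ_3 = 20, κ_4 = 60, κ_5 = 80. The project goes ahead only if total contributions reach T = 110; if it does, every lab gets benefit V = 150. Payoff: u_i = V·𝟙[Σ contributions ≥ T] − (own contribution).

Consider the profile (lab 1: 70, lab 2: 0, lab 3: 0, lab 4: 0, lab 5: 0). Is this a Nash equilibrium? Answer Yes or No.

No

Total = 70 < 110: not provided.
Lab 1 (pledges 70, payoff -70): dropping to 0 → total 0, payoff 0. Profitable deviation.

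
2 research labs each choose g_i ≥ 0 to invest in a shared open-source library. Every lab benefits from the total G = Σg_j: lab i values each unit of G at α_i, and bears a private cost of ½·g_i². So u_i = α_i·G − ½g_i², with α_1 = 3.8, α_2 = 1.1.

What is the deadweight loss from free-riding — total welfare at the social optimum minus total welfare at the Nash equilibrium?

Lab i's FOC: ∂u_i/∂g_i = α_i − g_i = 0, so g_i* = α_i.
NE contributions = (3.8, 1.1); G = 4.9.
W^NE = (Σα)·G − ½Σα_i² = 4.9² − ½·15.65 = 16.185.
Planner sets g_i = Σα_j = 4.9 for every i, so G^SO = 2·4.9 = 9.8.
W^SO = (Σα)·G^SO − ½·2·(Σα)² = (2/2)·4.9² = 24.01.
Deadweight loss = W^SO − W^NE = 7.825.

7.825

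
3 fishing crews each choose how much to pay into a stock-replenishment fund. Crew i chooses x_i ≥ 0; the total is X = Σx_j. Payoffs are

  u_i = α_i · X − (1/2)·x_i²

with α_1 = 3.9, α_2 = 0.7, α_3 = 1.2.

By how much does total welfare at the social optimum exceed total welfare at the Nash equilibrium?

Crew i's FOC: ∂u_i/∂x_i = α_i − x_i = 0, so x_i* = α_i.
NE contributions = (3.9, 0.7, 1.2); X = 5.8.
W^NE = (Σα)·X − ½Σα_i² = 5.8² − ½·17.14 = 25.07.
Planner sets x_i = Σα_j = 5.8 for every i, so X^SO = 3·5.8 = 17.4.
W^SO = (Σα)·X^SO − ½·3·(Σα)² = (3/2)·5.8² = 50.46.
Deadweight loss = W^SO − W^NE = 25.39.

25.39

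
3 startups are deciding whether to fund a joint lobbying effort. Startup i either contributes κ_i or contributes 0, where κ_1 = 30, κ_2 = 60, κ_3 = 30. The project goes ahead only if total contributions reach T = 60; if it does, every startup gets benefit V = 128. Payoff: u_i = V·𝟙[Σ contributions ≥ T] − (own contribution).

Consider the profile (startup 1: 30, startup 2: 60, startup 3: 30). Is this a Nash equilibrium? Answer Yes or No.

Total = 120 ≥ 60: provided.
Startup 1 (pledges 30, payoff 98): dropping to 0 → total 90, payoff 128. Profitable deviation.

No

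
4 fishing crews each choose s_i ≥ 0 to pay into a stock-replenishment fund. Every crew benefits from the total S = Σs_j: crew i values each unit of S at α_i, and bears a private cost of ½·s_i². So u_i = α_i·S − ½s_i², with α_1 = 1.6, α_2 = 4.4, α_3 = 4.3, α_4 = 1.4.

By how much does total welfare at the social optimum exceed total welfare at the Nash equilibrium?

Crew i's FOC: ∂u_i/∂s_i = α_i − s_i = 0, so s_i* = α_i.
NE contributions = (1.6, 4.4, 4.3, 1.4); S = 11.7.
W^NE = (Σα)·S − ½Σα_i² = 11.7² − ½·42.37 = 115.705.
Planner sets s_i = Σα_j = 11.7 for every i, so S^SO = 4·11.7 = 46.8.
W^SO = (Σα)·S^SO − ½·4·(Σα)² = (4/2)·11.7² = 273.78.
Deadweight loss = W^SO − W^NE = 158.075.

158.075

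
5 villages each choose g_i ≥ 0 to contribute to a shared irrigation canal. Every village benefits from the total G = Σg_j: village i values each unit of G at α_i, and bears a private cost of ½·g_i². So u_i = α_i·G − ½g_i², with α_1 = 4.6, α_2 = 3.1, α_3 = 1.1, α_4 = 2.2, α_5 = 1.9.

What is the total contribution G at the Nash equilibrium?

Village i's FOC: ∂u_i/∂g_i = α_i − g_i = 0, so g_i* = α_i.
NE contributions = (4.6, 3.1, 1.1, 2.2, 1.9); G = 12.9.

12.9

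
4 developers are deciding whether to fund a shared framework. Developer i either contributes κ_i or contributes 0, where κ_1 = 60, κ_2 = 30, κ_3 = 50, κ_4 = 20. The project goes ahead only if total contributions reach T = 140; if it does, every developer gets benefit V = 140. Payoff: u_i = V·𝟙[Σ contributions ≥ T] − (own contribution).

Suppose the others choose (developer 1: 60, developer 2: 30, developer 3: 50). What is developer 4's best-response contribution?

Others' total = 140 ≥ 140; contributing adds cost 20 for no extra benefit.
Best response: 0.

0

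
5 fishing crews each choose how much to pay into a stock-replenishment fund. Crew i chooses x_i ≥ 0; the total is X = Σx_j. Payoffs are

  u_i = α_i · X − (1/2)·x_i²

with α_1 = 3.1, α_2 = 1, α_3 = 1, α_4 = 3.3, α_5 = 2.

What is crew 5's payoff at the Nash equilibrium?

18.8

Crew i's FOC: ∂u_i/∂x_i = α_i − x_i = 0, so x_i* = α_i.
NE contributions = (3.1, 1, 1, 3.3, 2); X = 10.4.
u_5 = α_5·X − ½·(x_5)² = 2·10.4 − ½·2² = 18.8.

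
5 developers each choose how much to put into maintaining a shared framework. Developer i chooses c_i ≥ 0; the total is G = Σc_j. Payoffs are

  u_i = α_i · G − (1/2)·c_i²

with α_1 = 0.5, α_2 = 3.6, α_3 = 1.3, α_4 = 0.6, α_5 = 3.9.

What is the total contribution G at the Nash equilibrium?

Developer i's FOC: ∂u_i/∂c_i = α_i − c_i = 0, so c_i* = α_i.
NE contributions = (0.5, 3.6, 1.3, 0.6, 3.9); G = 9.9.

9.9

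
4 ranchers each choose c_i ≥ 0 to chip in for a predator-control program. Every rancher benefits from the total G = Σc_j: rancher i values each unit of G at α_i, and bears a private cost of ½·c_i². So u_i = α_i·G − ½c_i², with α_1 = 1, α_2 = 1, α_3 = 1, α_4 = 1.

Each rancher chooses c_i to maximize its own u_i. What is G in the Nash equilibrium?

Rancher i's FOC: ∂u_i/∂c_i = α_i − c_i = 0, so c_i* = α_i.
NE contributions = (1, 1, 1, 1); G = 4.

4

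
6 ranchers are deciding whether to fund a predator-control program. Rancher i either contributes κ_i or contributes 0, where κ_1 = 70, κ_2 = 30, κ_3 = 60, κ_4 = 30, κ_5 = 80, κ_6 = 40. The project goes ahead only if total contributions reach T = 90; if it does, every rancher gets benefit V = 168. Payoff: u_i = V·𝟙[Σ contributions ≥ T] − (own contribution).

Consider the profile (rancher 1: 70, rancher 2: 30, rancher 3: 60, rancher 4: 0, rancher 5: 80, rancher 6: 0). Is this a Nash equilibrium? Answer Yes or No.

Total = 240 ≥ 90: provided.
Rancher 1 (pledges 70, payoff 98): dropping to 0 → total 170, payoff 168. Profitable deviation.

No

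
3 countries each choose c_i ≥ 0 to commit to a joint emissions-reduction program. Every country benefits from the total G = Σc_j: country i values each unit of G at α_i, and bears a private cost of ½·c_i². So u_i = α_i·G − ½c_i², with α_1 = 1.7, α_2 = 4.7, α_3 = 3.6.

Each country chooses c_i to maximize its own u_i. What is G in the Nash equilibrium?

Country i's FOC: ∂u_i/∂c_i = α_i − c_i = 0, so c_i* = α_i.
NE contributions = (1.7, 4.7, 3.6); G = 10.

10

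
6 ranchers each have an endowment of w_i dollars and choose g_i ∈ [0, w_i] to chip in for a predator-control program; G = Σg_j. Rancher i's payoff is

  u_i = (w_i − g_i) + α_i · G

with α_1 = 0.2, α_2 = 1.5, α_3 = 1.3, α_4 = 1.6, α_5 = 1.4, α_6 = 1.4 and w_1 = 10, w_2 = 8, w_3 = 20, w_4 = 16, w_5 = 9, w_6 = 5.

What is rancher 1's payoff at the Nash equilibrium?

∂u_i/∂g_i = α_i − 1, so rancher i contributes w_i if α_i > 1, else 0.
α_i > 1 for i ∈ {2, 3, 4, 5, 6}; NE contributions (0, 8, 20, 16, 9, 5), G = 58.
u_1 = (10 − 0) + 0.2·58 = 21.6.

21.6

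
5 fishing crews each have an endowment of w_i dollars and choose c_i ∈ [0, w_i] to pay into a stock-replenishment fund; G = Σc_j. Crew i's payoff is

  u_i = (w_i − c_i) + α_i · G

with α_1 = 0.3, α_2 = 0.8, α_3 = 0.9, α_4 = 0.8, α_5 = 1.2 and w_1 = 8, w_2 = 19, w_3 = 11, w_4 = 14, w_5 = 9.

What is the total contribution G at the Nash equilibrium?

9

∂u_i/∂c_i = α_i − 1, so crew i contributes w_i if α_i > 1, else 0.
α_i > 1 for i ∈ {5}; NE contributions (0, 0, 0, 0, 9), G = 9.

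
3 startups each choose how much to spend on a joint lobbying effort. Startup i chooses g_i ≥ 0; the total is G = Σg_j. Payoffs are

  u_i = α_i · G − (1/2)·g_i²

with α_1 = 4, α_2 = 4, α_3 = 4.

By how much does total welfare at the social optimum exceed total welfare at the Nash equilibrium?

96

Startup i's FOC: ∂u_i/∂g_i = α_i − g_i = 0, so g_i* = α_i.
NE contributions = (4, 4, 4); G = 12.
W^NE = (Σα)·G − ½Σα_i² = 12² − ½·48 = 120.
Planner sets g_i = Σα_j = 12 for every i, so G^SO = 3·12 = 36.
W^SO = (Σα)·G^SO − ½·3·(Σα)² = (3/2)·12² = 216.
Deadweight loss = W^SO − W^NE = 96.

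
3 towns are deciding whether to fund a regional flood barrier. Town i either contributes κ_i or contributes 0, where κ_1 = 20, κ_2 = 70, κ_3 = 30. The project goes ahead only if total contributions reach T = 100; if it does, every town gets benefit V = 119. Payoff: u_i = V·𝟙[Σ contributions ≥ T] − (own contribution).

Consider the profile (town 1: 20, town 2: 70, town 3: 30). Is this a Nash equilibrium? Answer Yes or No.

No

Total = 120 ≥ 100: provided.
Town 1 (pledges 20, payoff 99): dropping to 0 → total 100, payoff 119. Profitable deviation.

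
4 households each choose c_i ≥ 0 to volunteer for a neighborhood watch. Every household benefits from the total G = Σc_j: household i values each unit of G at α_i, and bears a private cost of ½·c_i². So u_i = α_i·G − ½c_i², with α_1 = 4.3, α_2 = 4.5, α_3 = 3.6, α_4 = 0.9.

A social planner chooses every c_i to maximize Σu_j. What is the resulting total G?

53.2

Planner FOC: ∂(Σu_j)/∂c_i = (Σα_j) − c_i = 0, so c_i^SO = Σα_j = 13.3 for every i; G^SO = 53.2.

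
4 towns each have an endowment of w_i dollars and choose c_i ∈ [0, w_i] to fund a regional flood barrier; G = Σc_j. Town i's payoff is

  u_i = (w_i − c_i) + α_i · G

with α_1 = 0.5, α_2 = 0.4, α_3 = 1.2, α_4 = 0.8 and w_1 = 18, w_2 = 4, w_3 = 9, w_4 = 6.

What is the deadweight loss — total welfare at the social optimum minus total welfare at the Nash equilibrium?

53.2

∂u_i/∂c_i = α_i − 1, so town i contributes w_i if α_i > 1, else 0.
α_i > 1 for i ∈ {3}; NE contributions (0, 0, 9, 0), G = 9.
W^NE = Σw_i − G^NE + (Σα_i)·G^NE = 37 + 1.9·9 = 54.1.
Planner: ∂(Σu_j)/∂c_i = Σα_j − 1 = 1.9 > 0, so everyone contributes w_i; G^SO = 37, W^SO = 37 + 1.9·37 = 107.3.
Deadweight loss = 53.2.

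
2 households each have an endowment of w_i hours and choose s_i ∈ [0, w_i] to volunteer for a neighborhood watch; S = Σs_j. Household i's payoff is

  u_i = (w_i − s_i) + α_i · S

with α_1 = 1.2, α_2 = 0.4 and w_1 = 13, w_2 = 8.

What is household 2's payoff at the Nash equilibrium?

13.2

∂u_i/∂s_i = α_i − 1, so household i contributes w_i if α_i > 1, else 0.
α_i > 1 for i ∈ {1}; NE contributions (13, 0), S = 13.
u_2 = (8 − 0) + 0.4·13 = 13.2.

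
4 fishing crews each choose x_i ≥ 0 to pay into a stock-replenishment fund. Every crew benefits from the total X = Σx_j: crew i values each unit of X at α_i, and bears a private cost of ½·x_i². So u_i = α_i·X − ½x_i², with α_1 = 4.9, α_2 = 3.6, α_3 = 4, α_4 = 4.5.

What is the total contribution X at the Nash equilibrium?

Crew i's FOC: ∂u_i/∂x_i = α_i − x_i = 0, so x_i* = α_i.
NE contributions = (4.9, 3.6, 4, 4.5); X = 17.

17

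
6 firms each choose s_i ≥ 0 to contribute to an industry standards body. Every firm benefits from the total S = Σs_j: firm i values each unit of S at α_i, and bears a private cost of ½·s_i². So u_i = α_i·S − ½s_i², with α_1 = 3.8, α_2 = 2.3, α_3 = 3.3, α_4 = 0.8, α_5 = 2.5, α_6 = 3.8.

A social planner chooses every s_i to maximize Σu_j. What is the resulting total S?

Planner FOC: ∂(Σu_j)/∂s_i = (Σα_j) − s_i = 0, so s_i^SO = Σα_j = 16.5 for every i; S^SO = 99.

99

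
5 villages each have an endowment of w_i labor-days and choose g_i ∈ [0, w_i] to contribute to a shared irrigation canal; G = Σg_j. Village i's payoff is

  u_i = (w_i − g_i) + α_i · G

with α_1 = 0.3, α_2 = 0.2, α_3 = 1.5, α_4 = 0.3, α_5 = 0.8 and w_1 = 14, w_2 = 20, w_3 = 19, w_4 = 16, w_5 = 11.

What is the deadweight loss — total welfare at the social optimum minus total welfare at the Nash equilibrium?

128.1

∂u_i/∂g_i = α_i − 1, so village i contributes w_i if α_i > 1, else 0.
α_i > 1 for i ∈ {3}; NE contributions (0, 0, 19, 0, 0), G = 19.
W^NE = Σw_i − G^NE + (Σα_i)·G^NE = 80 + 2.1·19 = 119.9.
Planner: ∂(Σu_j)/∂g_i = Σα_j − 1 = 2.1 > 0, so everyone contributes w_i; G^SO = 80, W^SO = 80 + 2.1·80 = 248.
Deadweight loss = 128.1.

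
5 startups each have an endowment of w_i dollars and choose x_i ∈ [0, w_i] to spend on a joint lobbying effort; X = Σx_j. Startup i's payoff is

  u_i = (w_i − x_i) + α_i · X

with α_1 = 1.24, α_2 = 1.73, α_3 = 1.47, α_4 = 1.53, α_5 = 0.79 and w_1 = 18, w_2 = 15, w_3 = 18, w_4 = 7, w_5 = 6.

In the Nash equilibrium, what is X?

∂u_i/∂x_i = α_i − 1, so startup i contributes w_i if α_i > 1, else 0.
α_i > 1 for i ∈ {1, 2, 3, 4}; NE contributions (18, 15, 18, 7, 0), X = 58.

58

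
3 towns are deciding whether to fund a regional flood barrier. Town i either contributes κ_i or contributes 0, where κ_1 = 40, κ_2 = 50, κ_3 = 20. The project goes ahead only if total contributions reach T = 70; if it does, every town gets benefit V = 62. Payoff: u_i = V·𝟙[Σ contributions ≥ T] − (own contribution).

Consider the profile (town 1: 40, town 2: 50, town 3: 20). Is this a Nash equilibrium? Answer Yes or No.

No

Total = 110 ≥ 70: provided.
Town 1 (pledges 40, payoff 22): dropping to 0 → total 70, payoff 62. Profitable deviation.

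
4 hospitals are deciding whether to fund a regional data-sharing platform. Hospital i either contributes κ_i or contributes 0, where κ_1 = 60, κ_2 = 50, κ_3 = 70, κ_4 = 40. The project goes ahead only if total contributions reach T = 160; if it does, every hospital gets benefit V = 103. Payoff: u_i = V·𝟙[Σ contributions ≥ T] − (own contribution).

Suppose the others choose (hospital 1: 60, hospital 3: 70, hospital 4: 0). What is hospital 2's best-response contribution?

Others' total = 130. Contributing 50 brings total to 180 ≥ 160: gain V − κ_2 = 53.
Best response: 50.

50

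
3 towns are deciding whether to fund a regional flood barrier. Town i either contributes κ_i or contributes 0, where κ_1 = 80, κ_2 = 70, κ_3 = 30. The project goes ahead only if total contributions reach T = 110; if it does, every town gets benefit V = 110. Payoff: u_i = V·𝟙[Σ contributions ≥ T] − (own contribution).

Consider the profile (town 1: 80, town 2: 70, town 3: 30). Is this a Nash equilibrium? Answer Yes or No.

Total = 180 ≥ 110: provided.
Town 1 (pledges 80, payoff 30): dropping to 0 → total 100, payoff 0. No gain.
Town 2 (pledges 70, payoff 40): dropping to 0 → total 110, payoff 110. Profitable deviation.

No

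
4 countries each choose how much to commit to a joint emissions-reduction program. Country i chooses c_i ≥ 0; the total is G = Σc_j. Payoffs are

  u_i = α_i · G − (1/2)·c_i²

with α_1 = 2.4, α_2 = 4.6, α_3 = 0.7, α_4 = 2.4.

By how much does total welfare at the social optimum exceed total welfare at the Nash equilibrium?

118.595

Country i's FOC: ∂u_i/∂c_i = α_i − c_i = 0, so c_i* = α_i.
NE contributions = (2.4, 4.6, 0.7, 2.4); G = 10.1.
W^NE = (Σα)·G − ½Σα_i² = 10.1² − ½·33.17 = 85.425.
Planner sets c_i = Σα_j = 10.1 for every i, so G^SO = 4·10.1 = 40.4.
W^SO = (Σα)·G^SO − ½·4·(Σα)² = (4/2)·10.1² = 204.02.
Deadweight loss = W^SO − W^NE = 118.595.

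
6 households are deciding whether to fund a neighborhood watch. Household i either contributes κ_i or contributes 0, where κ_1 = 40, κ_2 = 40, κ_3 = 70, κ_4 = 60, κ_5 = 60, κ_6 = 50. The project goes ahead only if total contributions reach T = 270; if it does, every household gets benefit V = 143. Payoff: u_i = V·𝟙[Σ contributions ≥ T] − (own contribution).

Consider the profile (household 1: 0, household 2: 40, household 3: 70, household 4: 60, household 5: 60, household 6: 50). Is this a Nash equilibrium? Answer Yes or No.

Total = 280 ≥ 270: provided.
Household 1 (pledges 0, payoff 143): pledging 40 → total 320, payoff 103. No gain.
Household 2 (pledges 40, payoff 103): dropping to 0 → total 240, payoff 0. No gain.
Household 3 (pledges 70, payoff 73): dropping to 0 → total 210, payoff 0. No gain.
Household 4 (pledges 60, payoff 83): dropping to 0 → total 220, payoff 0. No gain.
Household 5 (pledges 60, payoff 83): dropping to 0 → total 220, payoff 0. No gain.
Household 6 (pledges 50, payoff 93): dropping to 0 → total 230, payoff 0. No gain.

Yes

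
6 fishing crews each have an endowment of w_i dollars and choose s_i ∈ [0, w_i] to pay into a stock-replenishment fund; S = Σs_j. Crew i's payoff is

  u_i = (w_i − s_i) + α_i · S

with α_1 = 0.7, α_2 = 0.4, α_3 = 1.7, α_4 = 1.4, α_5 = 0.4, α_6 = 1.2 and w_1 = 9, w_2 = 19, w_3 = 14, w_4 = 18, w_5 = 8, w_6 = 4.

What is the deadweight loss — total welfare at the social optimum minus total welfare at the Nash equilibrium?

172.8

∂u_i/∂s_i = α_i − 1, so crew i contributes w_i if α_i > 1, else 0.
α_i > 1 for i ∈ {3, 4, 6}; NE contributions (0, 0, 14, 18, 0, 4), S = 36.
W^NE = Σw_i − S^NE + (Σα_i)·S^NE = 72 + 4.8·36 = 244.8.
Planner: ∂(Σu_j)/∂s_i = Σα_j − 1 = 4.8 > 0, so everyone contributes w_i; S^SO = 72, W^SO = 72 + 4.8·72 = 417.6.
Deadweight loss = 172.8.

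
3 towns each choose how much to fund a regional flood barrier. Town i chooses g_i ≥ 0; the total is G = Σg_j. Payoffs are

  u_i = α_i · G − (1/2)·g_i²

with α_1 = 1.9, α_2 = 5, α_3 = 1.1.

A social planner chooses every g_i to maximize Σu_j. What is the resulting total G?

24

Planner FOC: ∂(Σu_j)/∂g_i = (Σα_j) − g_i = 0, so g_i^SO = Σα_j = 8 for every i; G^SO = 24.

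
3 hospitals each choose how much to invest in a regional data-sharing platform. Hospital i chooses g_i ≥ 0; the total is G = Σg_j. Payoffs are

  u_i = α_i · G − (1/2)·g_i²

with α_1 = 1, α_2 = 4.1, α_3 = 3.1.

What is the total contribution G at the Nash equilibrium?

8.2

Hospital i's FOC: ∂u_i/∂g_i = α_i − g_i = 0, so g_i* = α_i.
NE contributions = (1, 4.1, 3.1); G = 8.2.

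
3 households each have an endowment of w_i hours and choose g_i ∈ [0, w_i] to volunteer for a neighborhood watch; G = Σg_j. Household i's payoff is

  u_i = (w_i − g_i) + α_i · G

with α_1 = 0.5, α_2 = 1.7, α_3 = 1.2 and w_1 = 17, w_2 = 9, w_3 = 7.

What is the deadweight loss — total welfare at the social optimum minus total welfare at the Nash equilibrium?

40.8

∂u_i/∂g_i = α_i − 1, so household i contributes w_i if α_i > 1, else 0.
α_i > 1 for i ∈ {2, 3}; NE contributions (0, 9, 7), G = 16.
W^NE = Σw_i − G^NE + (Σα_i)·G^NE = 33 + 2.4·16 = 71.4.
Planner: ∂(Σu_j)/∂g_i = Σα_j − 1 = 2.4 > 0, so everyone contributes w_i; G^SO = 33, W^SO = 33 + 2.4·33 = 112.2.
Deadweight loss = 40.8.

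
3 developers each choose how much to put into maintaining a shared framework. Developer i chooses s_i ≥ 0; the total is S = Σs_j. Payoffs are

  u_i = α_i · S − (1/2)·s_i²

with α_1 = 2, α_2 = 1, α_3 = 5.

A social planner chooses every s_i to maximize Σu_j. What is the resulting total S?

Planner FOC: ∂(Σu_j)/∂s_i = (Σα_j) − s_i = 0, so s_i^SO = Σα_j = 8 for every i; S^SO = 24.

24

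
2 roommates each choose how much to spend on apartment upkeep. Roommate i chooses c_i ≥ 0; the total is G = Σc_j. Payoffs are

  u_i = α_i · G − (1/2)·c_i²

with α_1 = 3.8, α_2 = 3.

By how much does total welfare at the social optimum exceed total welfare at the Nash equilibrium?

Roommate i's FOC: ∂u_i/∂c_i = α_i − c_i = 0, so c_i* = α_i.
NE contributions = (3.8, 3); G = 6.8.
W^NE = (Σα)·G − ½Σα_i² = 6.8² − ½·23.44 = 34.52.
Planner sets c_i = Σα_j = 6.8 for every i, so G^SO = 2·6.8 = 13.6.
W^SO = (Σα)·G^SO − ½·2·(Σα)² = (2/2)·6.8² = 46.24.
Deadweight loss = W^SO − W^NE = 11.72.

11.72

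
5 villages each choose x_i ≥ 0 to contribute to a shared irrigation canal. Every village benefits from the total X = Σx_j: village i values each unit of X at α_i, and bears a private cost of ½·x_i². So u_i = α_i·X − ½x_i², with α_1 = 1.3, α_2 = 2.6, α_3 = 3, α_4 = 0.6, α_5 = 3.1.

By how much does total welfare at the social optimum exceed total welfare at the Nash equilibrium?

Village i's FOC: ∂u_i/∂x_i = α_i − x_i = 0, so x_i* = α_i.
NE contributions = (1.3, 2.6, 3, 0.6, 3.1); X = 10.6.
W^NE = (Σα)·X − ½Σα_i² = 10.6² − ½·27.42 = 98.65.
Planner sets x_i = Σα_j = 10.6 for every i, so X^SO = 5·10.6 = 53.
W^SO = (Σα)·X^SO − ½·5·(Σα)² = (5/2)·10.6² = 280.9.
Deadweight loss = W^SO − W^NE = 182.25.

182.25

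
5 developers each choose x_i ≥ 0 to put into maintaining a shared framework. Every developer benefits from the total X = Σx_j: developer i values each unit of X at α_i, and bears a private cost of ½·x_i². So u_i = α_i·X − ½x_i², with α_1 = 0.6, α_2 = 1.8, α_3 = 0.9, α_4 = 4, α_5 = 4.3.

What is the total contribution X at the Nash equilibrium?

Developer i's FOC: ∂u_i/∂x_i = α_i − x_i = 0, so x_i* = α_i.
NE contributions = (0.6, 1.8, 0.9, 4, 4.3); X = 11.6.

11.6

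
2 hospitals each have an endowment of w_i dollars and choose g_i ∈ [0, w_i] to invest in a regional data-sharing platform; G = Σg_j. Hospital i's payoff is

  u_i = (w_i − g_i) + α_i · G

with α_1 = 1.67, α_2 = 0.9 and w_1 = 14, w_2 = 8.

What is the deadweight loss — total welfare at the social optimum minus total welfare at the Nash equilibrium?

12.56

∂u_i/∂g_i = α_i − 1, so hospital i contributes w_i if α_i > 1, else 0.
α_i > 1 for i ∈ {1}; NE contributions (14, 0), G = 14.
W^NE = Σw_i − G^NE + (Σα_i)·G^NE = 22 + 1.57·14 = 43.98.
Planner: ∂(Σu_j)/∂g_i = Σα_j − 1 = 1.57 > 0, so everyone contributes w_i; G^SO = 22, W^SO = 22 + 1.57·22 = 56.54.
Deadweight loss = 12.56.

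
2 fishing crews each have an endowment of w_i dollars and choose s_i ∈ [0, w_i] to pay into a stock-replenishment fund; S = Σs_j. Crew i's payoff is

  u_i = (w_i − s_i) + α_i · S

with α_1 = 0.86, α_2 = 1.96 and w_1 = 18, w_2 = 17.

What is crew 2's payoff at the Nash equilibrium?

∂u_i/∂s_i = α_i − 1, so crew i contributes w_i if α_i > 1, else 0.
α_i > 1 for i ∈ {2}; NE contributions (0, 17), S = 17.
u_2 = (17 − 17) + 1.96·17 = 33.32.

33.32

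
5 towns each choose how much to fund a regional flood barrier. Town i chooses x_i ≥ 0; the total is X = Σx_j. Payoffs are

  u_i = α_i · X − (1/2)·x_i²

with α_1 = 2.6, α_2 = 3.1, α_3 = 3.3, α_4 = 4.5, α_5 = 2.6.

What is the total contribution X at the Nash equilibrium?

Town i's FOC: ∂u_i/∂x_i = α_i − x_i = 0, so x_i* = α_i.
NE contributions = (2.6, 3.1, 3.3, 4.5, 2.6); X = 16.1.

16.1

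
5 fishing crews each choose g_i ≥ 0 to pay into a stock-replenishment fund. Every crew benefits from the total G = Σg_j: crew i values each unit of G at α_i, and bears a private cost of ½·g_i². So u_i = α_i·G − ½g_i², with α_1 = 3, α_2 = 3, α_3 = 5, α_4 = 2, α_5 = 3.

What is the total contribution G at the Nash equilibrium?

16

Crew i's FOC: ∂u_i/∂g_i = α_i − g_i = 0, so g_i* = α_i.
NE contributions = (3, 3, 5, 2, 3); G = 16.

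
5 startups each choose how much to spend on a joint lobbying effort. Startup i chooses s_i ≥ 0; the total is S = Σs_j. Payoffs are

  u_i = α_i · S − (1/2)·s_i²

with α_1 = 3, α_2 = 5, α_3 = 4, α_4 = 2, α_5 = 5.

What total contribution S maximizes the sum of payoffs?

95

Planner FOC: ∂(Σu_j)/∂s_i = (Σα_j) − s_i = 0, so s_i^SO = Σα_j = 19 for every i; S^SO = 95.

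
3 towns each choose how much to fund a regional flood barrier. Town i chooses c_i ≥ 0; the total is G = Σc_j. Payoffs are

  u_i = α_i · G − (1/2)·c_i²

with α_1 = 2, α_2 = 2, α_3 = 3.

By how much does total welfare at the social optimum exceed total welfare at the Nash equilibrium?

Town i's FOC: ∂u_i/∂c_i = α_i − c_i = 0, so c_i* = α_i.
NE contributions = (2, 2, 3); G = 7.
W^NE = (Σα)·G − ½Σα_i² = 7² − ½·17 = 40.5.
Planner sets c_i = Σα_j = 7 for every i, so G^SO = 3·7 = 21.
W^SO = (Σα)·G^SO − ½·3·(Σα)² = (3/2)·7² = 73.5.
Deadweight loss = W^SO − W^NE = 33.

33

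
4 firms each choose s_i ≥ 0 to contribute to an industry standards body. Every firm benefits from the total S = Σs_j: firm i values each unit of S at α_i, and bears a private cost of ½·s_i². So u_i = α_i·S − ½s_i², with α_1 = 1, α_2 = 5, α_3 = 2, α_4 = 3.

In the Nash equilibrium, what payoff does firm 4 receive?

28.5

Firm i's FOC: ∂u_i/∂s_i = α_i − s_i = 0, so s_i* = α_i.
NE contributions = (1, 5, 2, 3); S = 11.
u_4 = α_4·S − ½·(s_4)² = 3·11 − ½·3² = 28.5.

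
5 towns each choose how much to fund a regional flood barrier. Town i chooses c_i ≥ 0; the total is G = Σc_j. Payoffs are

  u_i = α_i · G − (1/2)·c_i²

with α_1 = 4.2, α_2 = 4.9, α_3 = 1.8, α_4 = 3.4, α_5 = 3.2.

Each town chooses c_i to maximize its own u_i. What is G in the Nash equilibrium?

17.5

Town i's FOC: ∂u_i/∂c_i = α_i − c_i = 0, so c_i* = α_i.
NE contributions = (4.2, 4.9, 1.8, 3.4, 3.2); G = 17.5.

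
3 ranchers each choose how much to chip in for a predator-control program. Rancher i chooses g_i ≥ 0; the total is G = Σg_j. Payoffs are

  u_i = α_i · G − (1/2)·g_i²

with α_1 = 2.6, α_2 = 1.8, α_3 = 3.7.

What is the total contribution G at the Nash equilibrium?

8.1

Rancher i's FOC: ∂u_i/∂g_i = α_i − g_i = 0, so g_i* = α_i.
NE contributions = (2.6, 1.8, 3.7); G = 8.1.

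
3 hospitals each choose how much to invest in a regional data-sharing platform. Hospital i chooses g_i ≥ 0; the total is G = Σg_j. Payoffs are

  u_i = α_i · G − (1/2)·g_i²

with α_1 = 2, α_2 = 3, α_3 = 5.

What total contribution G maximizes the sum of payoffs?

30

Planner FOC: ∂(Σu_j)/∂g_i = (Σα_j) − g_i = 0, so g_i^SO = Σα_j = 10 for every i; G^SO = 30.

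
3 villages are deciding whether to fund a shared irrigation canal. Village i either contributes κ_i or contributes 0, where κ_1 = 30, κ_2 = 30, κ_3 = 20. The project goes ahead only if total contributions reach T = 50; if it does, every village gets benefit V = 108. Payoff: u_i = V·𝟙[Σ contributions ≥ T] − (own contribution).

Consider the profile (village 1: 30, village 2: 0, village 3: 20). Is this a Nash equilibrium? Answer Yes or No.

Total = 50 ≥ 50: provided.
Village 1 (pledges 30, payoff 78): dropping to 0 → total 20, payoff 0. No gain.
Village 2 (pledges 0, payoff 108): pledging 30 → total 80, payoff 78. No gain.
Village 3 (pledges 20, payoff 88): dropping to 0 → total 30, payoff 0. No gain.

Yes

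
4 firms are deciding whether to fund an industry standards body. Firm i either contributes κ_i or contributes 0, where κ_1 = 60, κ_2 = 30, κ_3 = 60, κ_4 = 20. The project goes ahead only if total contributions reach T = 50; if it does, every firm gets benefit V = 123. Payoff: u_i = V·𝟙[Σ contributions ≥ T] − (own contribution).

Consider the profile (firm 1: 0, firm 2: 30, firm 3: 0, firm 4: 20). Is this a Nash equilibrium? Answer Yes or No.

Total = 50 ≥ 50: provided.
Firm 1 (pledges 0, payoff 123): pledging 60 → total 110, payoff 63. No gain.
Firm 2 (pledges 30, payoff 93): dropping to 0 → total 20, payoff 0. No gain.
Firm 3 (pledges 0, payoff 123): pledging 60 → total 110, payoff 63. No gain.
Firm 4 (pledges 20, payoff 103): dropping to 0 → total 30, payoff 0. No gain.

Yes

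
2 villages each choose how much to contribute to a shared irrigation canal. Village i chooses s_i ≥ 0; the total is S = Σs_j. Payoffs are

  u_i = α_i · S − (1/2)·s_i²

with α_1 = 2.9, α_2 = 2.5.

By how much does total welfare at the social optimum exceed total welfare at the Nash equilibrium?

Village i's FOC: ∂u_i/∂s_i = α_i − s_i = 0, so s_i* = α_i.
NE contributions = (2.9, 2.5); S = 5.4.
W^NE = (Σα)·S − ½Σα_i² = 5.4² − ½·14.66 = 21.83.
Planner sets s_i = Σα_j = 5.4 for every i, so S^SO = 2·5.4 = 10.8.
W^SO = (Σα)·S^SO − ½·2·(Σα)² = (2/2)·5.4² = 29.16.
Deadweight loss = W^SO − W^NE = 7.33.

7.33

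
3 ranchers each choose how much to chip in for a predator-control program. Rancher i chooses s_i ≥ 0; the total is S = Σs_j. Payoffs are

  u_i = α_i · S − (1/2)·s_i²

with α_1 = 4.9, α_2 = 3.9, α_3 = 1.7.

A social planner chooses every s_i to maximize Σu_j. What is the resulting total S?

31.5

Planner FOC: ∂(Σu_j)/∂s_i = (Σα_j) − s_i = 0, so s_i^SO = Σα_j = 10.5 for every i; S^SO = 31.5.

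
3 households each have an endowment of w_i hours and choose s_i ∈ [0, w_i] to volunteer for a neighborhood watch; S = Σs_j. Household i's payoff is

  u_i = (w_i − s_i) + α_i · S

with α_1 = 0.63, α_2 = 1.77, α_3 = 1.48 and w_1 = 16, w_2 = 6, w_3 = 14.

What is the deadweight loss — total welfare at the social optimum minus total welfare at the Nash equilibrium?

46.08

∂u_i/∂s_i = α_i − 1, so household i contributes w_i if α_i > 1, else 0.
α_i > 1 for i ∈ {2, 3}; NE contributions (0, 6, 14), S = 20.
W^NE = Σw_i − S^NE + (Σα_i)·S^NE = 36 + 2.88·20 = 93.6.
Planner: ∂(Σu_j)/∂s_i = Σα_j − 1 = 2.88 > 0, so everyone contributes w_i; S^SO = 36, W^SO = 36 + 2.88·36 = 139.68.
Deadweight loss = 46.08.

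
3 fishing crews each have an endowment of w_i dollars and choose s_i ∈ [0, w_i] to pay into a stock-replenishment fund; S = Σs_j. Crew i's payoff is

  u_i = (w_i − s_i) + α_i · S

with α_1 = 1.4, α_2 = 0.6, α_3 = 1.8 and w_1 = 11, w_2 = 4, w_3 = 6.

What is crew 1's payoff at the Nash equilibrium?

∂u_i/∂s_i = α_i − 1, so crew i contributes w_i if α_i > 1, else 0.
α_i > 1 for i ∈ {1, 3}; NE contributions (11, 0, 6), S = 17.
u_1 = (11 − 11) + 1.4·17 = 23.8.

23.8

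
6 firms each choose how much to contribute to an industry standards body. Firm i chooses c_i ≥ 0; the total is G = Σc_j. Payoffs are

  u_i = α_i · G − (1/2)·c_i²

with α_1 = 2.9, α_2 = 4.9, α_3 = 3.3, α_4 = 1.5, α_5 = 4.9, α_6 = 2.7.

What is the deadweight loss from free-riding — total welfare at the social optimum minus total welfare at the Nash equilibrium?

Firm i's FOC: ∂u_i/∂c_i = α_i − c_i = 0, so c_i* = α_i.
NE contributions = (2.9, 4.9, 3.3, 1.5, 4.9, 2.7); G = 20.2.
W^NE = (Σα)·G − ½Σα_i² = 20.2² − ½·76.86 = 369.61.
Planner sets c_i = Σα_j = 20.2 for every i, so G^SO = 6·20.2 = 121.2.
W^SO = (Σα)·G^SO − ½·6·(Σα)² = (6/2)·20.2² = 1224.12.
Deadweight loss = W^SO − W^NE = 854.51.

854.51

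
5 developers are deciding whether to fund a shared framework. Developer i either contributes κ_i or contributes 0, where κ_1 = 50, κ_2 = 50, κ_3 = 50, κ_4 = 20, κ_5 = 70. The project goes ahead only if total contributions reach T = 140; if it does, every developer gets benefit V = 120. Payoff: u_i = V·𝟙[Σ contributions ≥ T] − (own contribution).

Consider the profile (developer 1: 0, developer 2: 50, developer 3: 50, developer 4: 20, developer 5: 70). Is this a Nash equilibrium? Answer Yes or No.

Total = 190 ≥ 140: provided.
Developer 1 (pledges 0, payoff 120): pledging 50 → total 240, payoff 70. No gain.
Developer 2 (pledges 50, payoff 70): dropping to 0 → total 140, payoff 120. Profitable deviation.

No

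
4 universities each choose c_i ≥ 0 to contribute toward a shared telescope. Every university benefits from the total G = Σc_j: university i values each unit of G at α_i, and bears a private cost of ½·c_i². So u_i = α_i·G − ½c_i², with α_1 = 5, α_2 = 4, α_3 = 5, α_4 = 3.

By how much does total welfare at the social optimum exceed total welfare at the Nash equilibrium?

326.5

University i's FOC: ∂u_i/∂c_i = α_i − c_i = 0, so c_i* = α_i.
NE contributions = (5, 4, 5, 3); G = 17.
W^NE = (Σα)·G − ½Σα_i² = 17² − ½·75 = 251.5.
Planner sets c_i = Σα_j = 17 for every i, so G^SO = 4·17 = 68.
W^SO = (Σα)·G^SO − ½·4·(Σα)² = (4/2)·17² = 578.
Deadweight loss = W^SO − W^NE = 326.5.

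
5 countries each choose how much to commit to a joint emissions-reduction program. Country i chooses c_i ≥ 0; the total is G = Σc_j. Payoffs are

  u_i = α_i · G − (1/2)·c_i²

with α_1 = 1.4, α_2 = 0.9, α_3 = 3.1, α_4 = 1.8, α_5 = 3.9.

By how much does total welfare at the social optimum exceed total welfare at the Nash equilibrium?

200.23

Country i's FOC: ∂u_i/∂c_i = α_i − c_i = 0, so c_i* = α_i.
NE contributions = (1.4, 0.9, 3.1, 1.8, 3.9); G = 11.1.
W^NE = (Σα)·G − ½Σα_i² = 11.1² − ½·30.83 = 107.795.
Planner sets c_i = Σα_j = 11.1 for every i, so G^SO = 5·11.1 = 55.5.
W^SO = (Σα)·G^SO − ½·5·(Σα)² = (5/2)·11.1² = 308.025.
Deadweight loss = W^SO − W^NE = 200.23.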